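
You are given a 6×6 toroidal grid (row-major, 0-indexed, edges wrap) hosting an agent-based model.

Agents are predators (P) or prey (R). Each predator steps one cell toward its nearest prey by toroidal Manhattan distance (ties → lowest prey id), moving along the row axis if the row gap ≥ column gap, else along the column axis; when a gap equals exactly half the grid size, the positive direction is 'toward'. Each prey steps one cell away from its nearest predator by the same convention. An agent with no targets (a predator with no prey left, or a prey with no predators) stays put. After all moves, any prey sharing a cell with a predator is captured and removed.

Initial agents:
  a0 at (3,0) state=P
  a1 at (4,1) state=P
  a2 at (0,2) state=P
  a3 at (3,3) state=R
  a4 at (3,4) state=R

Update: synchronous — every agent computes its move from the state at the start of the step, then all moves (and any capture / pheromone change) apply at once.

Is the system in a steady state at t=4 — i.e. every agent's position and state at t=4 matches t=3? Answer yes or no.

t=1: a0@(3,5):P a1@(4,2):P a2@(1,2):P a3@(3,2):R a4@(3,3):R
t=2: a0@(3,4):P a1@(3,2):P a2@(2,2):P
t=3: (unchanged — steady state)

yes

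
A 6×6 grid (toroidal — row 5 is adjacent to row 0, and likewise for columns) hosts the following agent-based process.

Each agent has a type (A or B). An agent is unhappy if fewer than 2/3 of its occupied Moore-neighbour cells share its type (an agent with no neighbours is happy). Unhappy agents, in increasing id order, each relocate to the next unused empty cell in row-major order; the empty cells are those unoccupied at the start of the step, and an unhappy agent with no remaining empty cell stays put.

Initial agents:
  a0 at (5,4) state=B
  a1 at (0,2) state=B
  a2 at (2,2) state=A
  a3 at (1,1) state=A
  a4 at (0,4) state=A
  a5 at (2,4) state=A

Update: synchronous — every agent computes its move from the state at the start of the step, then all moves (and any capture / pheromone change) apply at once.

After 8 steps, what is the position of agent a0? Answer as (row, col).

t=1: a0@(0,0):B a1@(0,1):B a2@(2,2):A a3@(0,3):A a4@(0,5):A a5@(2,4):A
t=2: a0@(0,2):B a1@(0,1):B a2@(2,2):A a3@(0,3):A a4@(0,4):A a5@(2,4):A
t=3: a0@(0,0):B a1@(0,1):B a2@(2,2):A a3@(0,5):A a4@(0,4):A a5@(2,4):A
t=4: a0@(0,2):B a1@(0,1):B a2@(2,2):A a3@(0,3):A a4@(0,4):A a5@(2,4):A
t=5: a0@(0,0):B a1@(0,1):B a2@(2,2):A a3@(0,5):A a4@(0,4):A a5@(2,4):A
t=6: a0@(0,2):B a1@(0,1):B a2@(2,2):A a3@(0,3):A a4@(0,4):A a5@(2,4):A
t=7: a0@(0,0):B a1@(0,1):B a2@(2,2):A a3@(0,5):A a4@(0,4):A a5@(2,4):A
t=8: a0@(0,2):B a1@(0,1):B a2@(2,2):A a3@(0,3):A a4@(0,4):A a5@(2,4):A

(0, 2)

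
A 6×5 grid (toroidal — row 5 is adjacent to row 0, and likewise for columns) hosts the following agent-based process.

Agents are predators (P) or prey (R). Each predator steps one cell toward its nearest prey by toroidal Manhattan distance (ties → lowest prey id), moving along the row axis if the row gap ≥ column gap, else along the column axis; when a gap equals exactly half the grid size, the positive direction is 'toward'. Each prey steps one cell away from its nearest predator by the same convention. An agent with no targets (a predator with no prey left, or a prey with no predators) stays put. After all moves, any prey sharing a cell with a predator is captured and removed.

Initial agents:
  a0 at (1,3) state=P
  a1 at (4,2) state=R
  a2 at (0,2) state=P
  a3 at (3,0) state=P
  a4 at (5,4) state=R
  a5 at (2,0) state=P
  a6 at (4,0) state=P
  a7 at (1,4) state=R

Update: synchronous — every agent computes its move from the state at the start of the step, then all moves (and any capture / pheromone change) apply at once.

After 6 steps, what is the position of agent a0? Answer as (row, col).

t=1: a0@(1,4):P a1@(3,2):R a2@(5,2):P a3@(3,1):P a4@(0,4):R a5@(1,0):P a6@(4,1):P
t=2: a0@(0,4):P a1@(3,3):R a2@(4,2):P a3@(3,2):P a4@(5,4):R a5@(0,0):P a6@(3,1):P
t=3: a0@(5,4):P a1@(3,4):R a2@(3,2):P a3@(3,3):P a4@(4,4):R a5@(5,0):P a6@(3,2):P
t=4: a0@(4,4):P a1@(3,0):R a2@(3,3):P a3@(3,4):P a5@(4,0):P a6@(3,3):P
t=5: a0@(3,4):P a1@(3,1):R a2@(3,4):P a3@(3,0):P a5@(3,0):P a6@(3,4):P
t=6: a0@(3,0):P a1@(3,2):R a2@(3,0):P a3@(3,1):P a5@(3,1):P a6@(3,0):P

(3, 0)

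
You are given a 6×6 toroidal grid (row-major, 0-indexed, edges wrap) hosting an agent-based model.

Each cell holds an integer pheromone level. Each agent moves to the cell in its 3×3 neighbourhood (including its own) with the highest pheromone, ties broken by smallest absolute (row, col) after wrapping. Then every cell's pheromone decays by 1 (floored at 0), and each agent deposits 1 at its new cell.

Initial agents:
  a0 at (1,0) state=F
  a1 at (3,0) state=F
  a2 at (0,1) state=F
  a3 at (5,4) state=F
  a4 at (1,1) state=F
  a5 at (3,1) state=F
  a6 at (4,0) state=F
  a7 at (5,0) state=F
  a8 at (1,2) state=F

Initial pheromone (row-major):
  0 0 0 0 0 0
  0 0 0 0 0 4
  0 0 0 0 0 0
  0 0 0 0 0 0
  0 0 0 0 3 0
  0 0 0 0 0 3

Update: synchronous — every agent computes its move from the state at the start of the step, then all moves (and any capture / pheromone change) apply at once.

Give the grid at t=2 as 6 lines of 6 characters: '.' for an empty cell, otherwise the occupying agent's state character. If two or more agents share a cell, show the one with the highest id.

F.....
.....F
......
......
......
.....F

t=1: a0@(1,5) a1@(2,0) a2@(0,0) a3@(4,4) a4@(0,0) a5@(2,0) a6@(5,5) a7@(5,5) a8@(0,1) | pheromone: 2 1 0 0 0 0 / 0 0 0 0 0 4 / 2 0 0 0 0 0 / 0 0 0 0 0 0 / 0 0 0 0 3 0 / 0 0 0 0 0 4
t=2: a0@(1,5) a1@(1,5) a2@(1,5) a3@(5,5) a4@(1,5) a5@(1,5) a6@(5,5) a7@(5,5) a8@(0,0) | pheromone: 2 0 0 0 0 0 / 0 0 0 0 0 8 / 1 0 0 0 0 0 / 0 0 0 0 0 0 / 0 0 0 0 2 0 / 0 0 0 0 0 6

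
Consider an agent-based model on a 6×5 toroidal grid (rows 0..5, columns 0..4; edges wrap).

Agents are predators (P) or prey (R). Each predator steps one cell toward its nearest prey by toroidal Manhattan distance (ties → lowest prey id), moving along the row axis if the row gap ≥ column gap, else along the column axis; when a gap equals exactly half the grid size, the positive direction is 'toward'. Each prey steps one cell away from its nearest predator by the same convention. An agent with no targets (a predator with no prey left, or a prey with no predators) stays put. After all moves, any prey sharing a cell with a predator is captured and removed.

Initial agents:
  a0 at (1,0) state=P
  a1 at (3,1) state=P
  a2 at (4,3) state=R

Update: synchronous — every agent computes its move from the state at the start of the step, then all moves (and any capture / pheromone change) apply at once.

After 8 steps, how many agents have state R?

1

t=1: a0@(2,0):P a1@(3,2):P a2@(4,4):R
t=2: a0@(3,0):P a1@(3,3):P a2@(5,4):R
t=3: a0@(4,0):P a1@(4,3):P a2@(0,4):R
t=4: a0@(5,0):P a1@(5,3):P a2@(1,4):R
t=5: a0@(0,0):P a1@(0,3):P a2@(2,4):R
t=6: a0@(1,0):P a1@(1,3):P a2@(3,4):R
t=7: a0@(2,0):P a1@(2,3):P a2@(4,4):R
t=8: a0@(3,0):P a1@(3,3):P a2@(5,4):R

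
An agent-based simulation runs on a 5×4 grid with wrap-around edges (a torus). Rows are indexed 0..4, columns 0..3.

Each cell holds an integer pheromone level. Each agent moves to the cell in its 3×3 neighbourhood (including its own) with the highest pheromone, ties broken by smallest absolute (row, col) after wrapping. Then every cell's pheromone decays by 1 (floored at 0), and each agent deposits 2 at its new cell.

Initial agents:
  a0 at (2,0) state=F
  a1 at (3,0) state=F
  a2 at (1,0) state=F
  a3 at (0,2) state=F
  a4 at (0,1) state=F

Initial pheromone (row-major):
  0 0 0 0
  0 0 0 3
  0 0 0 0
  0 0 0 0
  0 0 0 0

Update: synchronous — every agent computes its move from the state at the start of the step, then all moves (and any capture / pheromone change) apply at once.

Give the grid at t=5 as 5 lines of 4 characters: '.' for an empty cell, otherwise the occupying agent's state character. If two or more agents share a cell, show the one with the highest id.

t=1: a0@(1,3) a1@(2,0) a2@(1,3) a3@(1,3) a4@(0,0) | pheromone: 2 0 0 0 / 0 0 0 8 / 2 0 0 0 / 0 0 0 0 / 0 0 0 0
t=2: a0@(1,3) a1@(1,3) a2@(1,3) a3@(1,3) a4@(1,3) | pheromone: 1 0 0 0 / 0 0 0 17 / 1 0 0 0 / 0 0 0 0 / 0 0 0 0
t=3: a0@(1,3) a1@(1,3) a2@(1,3) a3@(1,3) a4@(1,3) | pheromone: 0 0 0 0 / 0 0 0 26 / 0 0 0 0 / 0 0 0 0 / 0 0 0 0
t=4: a0@(1,3) a1@(1,3) a2@(1,3) a3@(1,3) a4@(1,3) | pheromone: 0 0 0 0 / 0 0 0 35 / 0 0 0 0 / 0 0 0 0 / 0 0 0 0
t=5: a0@(1,3) a1@(1,3) a2@(1,3) a3@(1,3) a4@(1,3) | pheromone: 0 0 0 0 / 0 0 0 44 / 0 0 0 0 / 0 0 0 0 / 0 0 0 0

....
...F
....
....
....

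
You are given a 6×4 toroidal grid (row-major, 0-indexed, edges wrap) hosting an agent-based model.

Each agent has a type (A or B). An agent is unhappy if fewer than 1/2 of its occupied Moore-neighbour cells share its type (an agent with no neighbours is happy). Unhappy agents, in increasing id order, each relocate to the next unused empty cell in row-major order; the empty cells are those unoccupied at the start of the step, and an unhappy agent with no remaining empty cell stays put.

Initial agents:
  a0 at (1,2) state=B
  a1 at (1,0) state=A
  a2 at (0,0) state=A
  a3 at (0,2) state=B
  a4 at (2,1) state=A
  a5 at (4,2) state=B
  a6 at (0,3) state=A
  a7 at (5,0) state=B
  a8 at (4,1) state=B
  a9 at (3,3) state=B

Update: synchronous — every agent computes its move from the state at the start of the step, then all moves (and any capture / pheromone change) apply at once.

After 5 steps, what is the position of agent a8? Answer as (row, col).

t=1: a0@(0,1):B a1@(1,0):A a2@(0,0):A a3@(0,2):B a4@(2,1):A a5@(4,2):B a6@(1,1):A a7@(1,3):B a8@(4,1):B a9@(3,3):B
t=2: a0@(0,3):B a1@(1,0):A a2@(0,0):A a3@(0,2):B a4@(2,1):A a5@(4,2):B a6@(1,1):A a7@(1,2):B a8@(4,1):B a9@(3,3):B
t=3: (unchanged — steady state)

(4, 1)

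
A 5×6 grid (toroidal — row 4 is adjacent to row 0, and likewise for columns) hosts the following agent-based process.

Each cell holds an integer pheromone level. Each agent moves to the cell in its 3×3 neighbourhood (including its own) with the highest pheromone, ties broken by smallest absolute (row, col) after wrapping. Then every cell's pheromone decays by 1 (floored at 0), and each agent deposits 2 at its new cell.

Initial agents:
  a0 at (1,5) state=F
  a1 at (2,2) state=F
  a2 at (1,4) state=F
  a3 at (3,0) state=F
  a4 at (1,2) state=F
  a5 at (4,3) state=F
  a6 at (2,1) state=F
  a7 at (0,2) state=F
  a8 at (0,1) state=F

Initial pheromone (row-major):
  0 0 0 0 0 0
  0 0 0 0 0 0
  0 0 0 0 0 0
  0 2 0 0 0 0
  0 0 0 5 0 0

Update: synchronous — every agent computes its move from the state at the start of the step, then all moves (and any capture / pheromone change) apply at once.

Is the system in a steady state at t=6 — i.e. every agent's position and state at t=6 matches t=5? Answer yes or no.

t=1: a0@(0,0) a1@(3,1) a2@(0,3) a3@(3,1) a4@(0,1) a5@(4,3) a6@(3,1) a7@(4,3) a8@(0,0) | pheromone: 4 2 0 2 0 0 / 0 0 0 0 0 0 / 0 0 0 0 0 0 / 0 7 0 0 0 0 / 0 0 0 8 0 0
t=2: a0@(0,0) a1@(3,1) a2@(4,3) a3@(3,1) a4@(0,0) a5@(4,3) a6@(3,1) a7@(4,3) a8@(0,0) | pheromone: 9 1 0 1 0 0 / 0 0 0 0 0 0 / 0 0 0 0 0 0 / 0 12 0 0 0 0 / 0 0 0 13 0 0
t=3: a0@(0,0) a1@(3,1) a2@(4,3) a3@(3,1) a4@(0,0) a5@(4,3) a6@(3,1) a7@(4,3) a8@(0,0) | pheromone: 14 0 0 0 0 0 / 0 0 0 0 0 0 / 0 0 0 0 0 0 / 0 17 0 0 0 0 / 0 0 0 18 0 0
t=4: a0@(0,0) a1@(3,1) a2@(4,3) a3@(3,1) a4@(0,0) a5@(4,3) a6@(3,1) a7@(4,3) a8@(0,0) | pheromone: 19 0 0 0 0 0 / 0 0 0 0 0 0 / 0 0 0 0 0 0 / 0 22 0 0 0 0 / 0 0 0 23 0 0
t=5: a0@(0,0) a1@(3,1) a2@(4,3) a3@(3,1) a4@(0,0) a5@(4,3) a6@(3,1) a7@(4,3) a8@(0,0) | pheromone: 24 0 0 0 0 0 / 0 0 0 0 0 0 / 0 0 0 0 0 0 / 0 27 0 0 0 0 / 0 0 0 28 0 0
t=6: a0@(0,0) a1@(3,1) a2@(4,3) a3@(3,1) a4@(0,0) a5@(4,3) a6@(3,1) a7@(4,3) a8@(0,0) | pheromone: 29 0 0 0 0 0 / 0 0 0 0 0 0 / 0 0 0 0 0 0 / 0 32 0 0 0 0 / 0 0 0 33 0 0

yes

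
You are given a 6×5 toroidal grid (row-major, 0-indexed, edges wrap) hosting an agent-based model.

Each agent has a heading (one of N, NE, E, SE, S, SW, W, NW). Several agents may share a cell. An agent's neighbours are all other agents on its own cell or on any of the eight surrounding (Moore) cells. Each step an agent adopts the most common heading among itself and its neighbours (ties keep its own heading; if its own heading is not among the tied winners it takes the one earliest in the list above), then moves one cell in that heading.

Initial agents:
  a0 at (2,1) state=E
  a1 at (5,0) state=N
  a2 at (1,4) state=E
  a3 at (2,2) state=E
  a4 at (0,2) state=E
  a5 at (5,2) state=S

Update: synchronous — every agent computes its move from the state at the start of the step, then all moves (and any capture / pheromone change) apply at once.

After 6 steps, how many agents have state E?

6

t=1: a0@(2,2):E a1@(4,0):N a2@(1,0):E a3@(2,3):E a4@(0,3):E a5@(0,2):S
t=2: a0@(2,3):E a1@(3,0):N a2@(1,1):E a3@(2,4):E a4@(0,4):E a5@(1,2):S
t=3: a0@(2,4):E a1@(2,0):N a2@(1,2):E a3@(2,0):E a4@(0,0):E a5@(1,3):E
t=4: a0@(2,0):E a1@(2,1):E a2@(1,3):E a3@(2,1):E a4@(0,1):E a5@(1,4):E
t=5: a0@(2,1):E a1@(2,2):E a2@(1,4):E a3@(2,2):E a4@(0,2):E a5@(1,0):E
t=6: a0@(2,2):E a1@(2,3):E a2@(1,0):E a3@(2,3):E a4@(0,3):E a5@(1,1):E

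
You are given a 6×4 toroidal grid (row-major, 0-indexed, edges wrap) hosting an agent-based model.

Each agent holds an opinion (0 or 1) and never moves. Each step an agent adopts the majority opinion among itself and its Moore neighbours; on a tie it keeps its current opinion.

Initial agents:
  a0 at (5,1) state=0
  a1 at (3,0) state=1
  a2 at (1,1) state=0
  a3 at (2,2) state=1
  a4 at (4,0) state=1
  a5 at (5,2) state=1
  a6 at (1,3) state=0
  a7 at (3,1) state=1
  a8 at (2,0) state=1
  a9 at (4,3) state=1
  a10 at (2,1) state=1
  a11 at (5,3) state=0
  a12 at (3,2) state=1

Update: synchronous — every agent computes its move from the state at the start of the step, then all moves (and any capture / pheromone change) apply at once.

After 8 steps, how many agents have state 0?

0

t=1: a0@(5,1):1 a1@(3,0):1 a2@(1,1):1 a3@(2,2):1 a4@(4,0):1 a5@(5,2):1 a6@(1,3):1 a7@(3,1):1 a8@(2,0):1 a9@(4,3):1 a10@(2,1):1 a11@(5,3):1 a12@(3,2):1
t=2: (unchanged — steady state)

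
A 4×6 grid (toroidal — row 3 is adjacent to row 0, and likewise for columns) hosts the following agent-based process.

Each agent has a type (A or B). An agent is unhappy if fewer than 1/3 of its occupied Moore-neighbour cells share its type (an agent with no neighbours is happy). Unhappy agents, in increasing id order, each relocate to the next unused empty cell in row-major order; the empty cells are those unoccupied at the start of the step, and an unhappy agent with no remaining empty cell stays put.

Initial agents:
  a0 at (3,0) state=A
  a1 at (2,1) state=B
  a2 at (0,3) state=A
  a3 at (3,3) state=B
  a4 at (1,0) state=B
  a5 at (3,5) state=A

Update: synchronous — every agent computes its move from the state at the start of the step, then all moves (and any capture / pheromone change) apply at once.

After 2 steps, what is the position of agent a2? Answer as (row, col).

(0, 0)

t=1: a0@(3,0):A a1@(2,1):B a2@(0,0):A a3@(0,1):B a4@(1,0):B a5@(3,5):A
t=2: (unchanged — steady state)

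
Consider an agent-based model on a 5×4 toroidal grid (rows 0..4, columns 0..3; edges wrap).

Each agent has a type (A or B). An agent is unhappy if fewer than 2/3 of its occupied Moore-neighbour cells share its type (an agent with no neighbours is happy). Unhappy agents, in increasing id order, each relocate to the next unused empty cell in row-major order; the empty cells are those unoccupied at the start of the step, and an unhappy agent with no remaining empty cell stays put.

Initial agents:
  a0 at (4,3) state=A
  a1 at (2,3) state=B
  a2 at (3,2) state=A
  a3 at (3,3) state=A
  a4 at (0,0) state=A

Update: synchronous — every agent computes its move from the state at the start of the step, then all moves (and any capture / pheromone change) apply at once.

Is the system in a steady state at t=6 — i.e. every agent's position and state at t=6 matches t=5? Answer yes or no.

no

t=1: a0@(4,3):A a1@(0,1):B a2@(3,2):A a3@(3,3):A a4@(0,0):A
t=2: a0@(4,3):A a1@(0,2):B a2@(3,2):A a3@(3,3):A a4@(0,3):A
t=3: a0@(4,3):A a1@(0,0):B a2@(3,2):A a3@(3,3):A a4@(0,1):A
t=4: a0@(4,3):A a1@(0,2):B a2@(3,2):A a3@(3,3):A a4@(0,3):A
t=5: a0@(4,3):A a1@(0,0):B a2@(3,2):A a3@(3,3):A a4@(0,1):A
t=6: a0@(4,3):A a1@(0,2):B a2@(3,2):A a3@(3,3):A a4@(0,3):A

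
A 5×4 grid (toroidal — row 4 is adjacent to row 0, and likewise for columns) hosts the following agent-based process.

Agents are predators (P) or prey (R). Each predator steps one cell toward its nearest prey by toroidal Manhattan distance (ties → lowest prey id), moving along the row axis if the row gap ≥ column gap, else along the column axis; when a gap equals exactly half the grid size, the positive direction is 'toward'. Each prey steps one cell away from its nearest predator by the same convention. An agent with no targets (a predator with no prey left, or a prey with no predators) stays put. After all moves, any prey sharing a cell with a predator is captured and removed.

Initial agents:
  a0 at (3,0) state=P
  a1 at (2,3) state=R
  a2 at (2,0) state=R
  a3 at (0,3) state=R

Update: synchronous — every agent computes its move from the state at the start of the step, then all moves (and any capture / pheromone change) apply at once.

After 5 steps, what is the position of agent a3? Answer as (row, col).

t=1: a0@(2,0):P a1@(1,3):R a2@(1,0):R a3@(1,3):R
t=2: a0@(1,0):P a1@(0,3):R a2@(0,0):R a3@(0,3):R
t=3: a0@(0,0):P a1@(4,3):R a2@(4,0):R a3@(4,3):R
t=4: a0@(4,0):P a1@(3,3):R a2@(3,0):R a3@(3,3):R
t=5: a0@(3,0):P a1@(2,3):R a2@(2,0):R a3@(2,3):R

(2, 3)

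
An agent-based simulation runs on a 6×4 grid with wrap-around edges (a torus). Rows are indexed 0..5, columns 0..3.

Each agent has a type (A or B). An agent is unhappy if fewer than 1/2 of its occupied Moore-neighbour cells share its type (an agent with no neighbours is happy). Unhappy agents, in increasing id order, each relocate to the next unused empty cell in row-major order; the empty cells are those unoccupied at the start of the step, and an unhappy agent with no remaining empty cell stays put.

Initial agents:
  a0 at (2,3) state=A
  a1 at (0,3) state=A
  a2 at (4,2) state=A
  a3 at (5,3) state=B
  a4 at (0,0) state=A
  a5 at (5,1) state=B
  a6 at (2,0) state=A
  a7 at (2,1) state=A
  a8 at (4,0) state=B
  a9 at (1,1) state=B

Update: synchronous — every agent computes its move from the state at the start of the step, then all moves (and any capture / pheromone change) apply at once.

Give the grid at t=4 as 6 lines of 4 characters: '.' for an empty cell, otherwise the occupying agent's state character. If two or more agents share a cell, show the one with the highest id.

A.B.
AA.B
AABA
....
B...
....

t=1: a0@(2,3):A a1@(0,3):A a2@(0,1):A a3@(0,2):B a4@(1,0):A a5@(1,2):B a6@(2,0):A a7@(2,1):A a8@(4,0):B a9@(1,3):B
t=2: a0@(2,3):A a1@(0,0):A a2@(1,1):A a3@(0,2):B a4@(1,0):A a5@(2,2):B a6@(2,0):A a7@(2,1):A a8@(4,0):B a9@(3,0):B
t=3: a0@(2,3):A a1@(0,0):A a2@(1,1):A a3@(0,1):B a4@(1,0):A a5@(0,3):B a6@(2,0):A a7@(2,1):A a8@(4,0):B a9@(1,2):B
t=4: a0@(2,3):A a1@(0,0):A a2@(1,1):A a3@(0,2):B a4@(1,0):A a5@(1,3):B a6@(2,0):A a7@(2,1):A a8@(4,0):B a9@(2,2):B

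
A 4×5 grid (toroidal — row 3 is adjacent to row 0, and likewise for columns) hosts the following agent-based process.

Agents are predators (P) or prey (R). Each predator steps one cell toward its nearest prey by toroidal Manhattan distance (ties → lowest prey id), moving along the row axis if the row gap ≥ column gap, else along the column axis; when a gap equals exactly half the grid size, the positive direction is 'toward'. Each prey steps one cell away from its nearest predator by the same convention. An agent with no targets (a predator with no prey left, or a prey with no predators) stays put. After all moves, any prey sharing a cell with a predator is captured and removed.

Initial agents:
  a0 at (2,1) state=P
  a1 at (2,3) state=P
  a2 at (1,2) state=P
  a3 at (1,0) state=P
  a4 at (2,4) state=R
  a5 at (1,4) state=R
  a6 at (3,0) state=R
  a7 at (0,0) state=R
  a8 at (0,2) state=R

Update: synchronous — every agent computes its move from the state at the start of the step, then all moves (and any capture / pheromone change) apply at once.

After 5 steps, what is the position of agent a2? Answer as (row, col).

(1, 1)

t=1: a0@(2,0):P a1@(2,4):P a2@(0,2):P a3@(1,4):P a5@(1,3):R a6@(0,0):R a7@(3,0):R a8@(3,2):R
t=2: a0@(3,0):P a1@(1,4):P a2@(3,2):P a3@(1,3):P a5@(1,2):R a7@(0,0):R a8@(2,2):R
t=3: a0@(0,0):P a1@(1,3):P a2@(2,2):P a3@(1,2):P a5@(1,1):R a7@(1,0):R
t=4: a0@(1,0):P a1@(1,2):P a2@(1,2):P a3@(1,1):P a7@(2,0):R
t=5: a0@(2,0):P a1@(1,1):P a2@(1,1):P a3@(2,1):P a7@(3,0):R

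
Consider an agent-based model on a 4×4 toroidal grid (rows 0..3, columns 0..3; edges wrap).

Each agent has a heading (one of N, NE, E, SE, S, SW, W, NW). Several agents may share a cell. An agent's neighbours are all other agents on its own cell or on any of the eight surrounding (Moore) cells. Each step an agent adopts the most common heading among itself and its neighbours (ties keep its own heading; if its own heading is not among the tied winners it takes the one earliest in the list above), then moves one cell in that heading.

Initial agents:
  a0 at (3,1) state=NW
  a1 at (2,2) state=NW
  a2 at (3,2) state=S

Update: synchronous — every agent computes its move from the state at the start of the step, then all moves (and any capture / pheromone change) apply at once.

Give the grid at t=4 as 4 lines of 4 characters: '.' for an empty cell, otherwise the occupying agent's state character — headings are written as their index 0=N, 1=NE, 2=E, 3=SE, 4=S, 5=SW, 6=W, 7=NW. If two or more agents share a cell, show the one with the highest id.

....
....
..7.
.77.

t=1: a0@(2,0):NW a1@(1,1):NW a2@(2,1):NW
t=2: a0@(1,3):NW a1@(0,0):NW a2@(1,0):NW
t=3: a0@(0,2):NW a1@(3,3):NW a2@(0,3):NW
t=4: a0@(3,1):NW a1@(2,2):NW a2@(3,2):NW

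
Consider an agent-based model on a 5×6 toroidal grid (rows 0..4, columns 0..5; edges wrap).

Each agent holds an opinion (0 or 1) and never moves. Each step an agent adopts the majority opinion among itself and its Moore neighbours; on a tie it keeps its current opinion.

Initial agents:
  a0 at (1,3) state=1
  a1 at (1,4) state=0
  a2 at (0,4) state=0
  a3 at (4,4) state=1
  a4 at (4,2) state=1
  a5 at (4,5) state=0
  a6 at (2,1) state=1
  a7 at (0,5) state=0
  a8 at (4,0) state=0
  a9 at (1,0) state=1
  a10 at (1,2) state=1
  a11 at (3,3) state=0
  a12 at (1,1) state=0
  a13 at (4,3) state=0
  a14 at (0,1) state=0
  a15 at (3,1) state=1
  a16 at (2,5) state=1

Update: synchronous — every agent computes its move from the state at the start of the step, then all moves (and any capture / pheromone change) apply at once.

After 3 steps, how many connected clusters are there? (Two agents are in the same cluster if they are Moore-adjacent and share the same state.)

2

t=1: a0@(1,3):1 a1@(1,4):0 a2@(0,4):0 a3@(4,4):0 a4@(4,2):0 a5@(4,5):0 a6@(2,1):1 a7@(0,5):0 a8@(4,0):0 a9@(1,0):1 a10@(1,2):1 a11@(3,3):0 a12@(1,1):1 a13@(4,3):0 a14@(0,1):0 a15@(3,1):1 a16@(2,5):1
t=2: (unchanged — steady state)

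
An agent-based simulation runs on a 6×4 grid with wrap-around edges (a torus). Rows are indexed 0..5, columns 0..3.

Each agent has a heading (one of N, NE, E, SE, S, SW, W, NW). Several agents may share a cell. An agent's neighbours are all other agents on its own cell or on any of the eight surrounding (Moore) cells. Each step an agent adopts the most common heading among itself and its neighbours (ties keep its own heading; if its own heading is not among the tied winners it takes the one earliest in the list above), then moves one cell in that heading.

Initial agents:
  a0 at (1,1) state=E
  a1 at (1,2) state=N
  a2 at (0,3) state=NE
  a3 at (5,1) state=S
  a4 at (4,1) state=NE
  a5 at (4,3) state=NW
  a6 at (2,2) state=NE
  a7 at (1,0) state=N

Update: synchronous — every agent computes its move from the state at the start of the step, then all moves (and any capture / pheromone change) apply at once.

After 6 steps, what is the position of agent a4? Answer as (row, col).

(4, 3)

t=1: a0@(0,1):N a1@(0,3):NE a2@(5,3):N a3@(0,1):S a4@(3,2):NE a5@(3,2):NW a6@(1,3):NE a7@(0,0):N
t=2: a0@(5,1):N a1@(5,0):NE a2@(4,3):N a3@(5,1):N a4@(2,3):NE a5@(2,1):NW a6@(0,0):NE a7@(5,0):N
t=3: a0@(4,1):N a1@(4,0):N a2@(3,3):N a3@(4,1):N a4@(1,0):NE a5@(1,0):NW a6@(5,0):N a7@(4,0):N
t=4: a0@(3,1):N a1@(3,0):N a2@(2,3):N a3@(3,1):N a4@(0,1):NE a5@(0,3):NW a6@(4,0):N a7@(3,0):N
t=5: a0@(2,1):N a1@(2,0):N a2@(1,3):N a3@(2,1):N a4@(5,2):NE a5@(5,2):NW a6@(3,0):N a7@(2,0):N
t=6: a0@(1,1):N a1@(1,0):N a2@(0,3):N a3@(1,1):N a4@(4,3):NE a5@(4,1):NW a6@(2,0):N a7@(1,0):N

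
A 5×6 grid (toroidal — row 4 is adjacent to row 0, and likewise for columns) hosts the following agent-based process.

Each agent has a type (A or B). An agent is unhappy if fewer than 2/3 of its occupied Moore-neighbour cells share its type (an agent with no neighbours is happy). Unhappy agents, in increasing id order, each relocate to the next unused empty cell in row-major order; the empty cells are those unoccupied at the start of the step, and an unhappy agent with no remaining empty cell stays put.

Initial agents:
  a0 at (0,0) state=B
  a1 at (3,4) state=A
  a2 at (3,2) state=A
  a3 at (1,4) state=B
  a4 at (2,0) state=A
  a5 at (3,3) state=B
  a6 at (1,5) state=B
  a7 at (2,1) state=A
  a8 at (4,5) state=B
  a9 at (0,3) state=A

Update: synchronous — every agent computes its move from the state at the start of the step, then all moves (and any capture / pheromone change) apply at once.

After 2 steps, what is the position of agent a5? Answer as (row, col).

(2, 2)

t=1: a0@(0,0):B a1@(0,1):A a2@(0,2):A a3@(0,4):B a4@(0,5):A a5@(1,0):B a6@(1,5):B a7@(2,1):A a8@(1,1):B a9@(1,2):A
t=2: a0@(0,3):B a1@(1,3):A a2@(0,2):A a3@(1,4):B a4@(2,0):A a5@(2,2):B a6@(1,5):B a7@(2,3):A a8@(2,4):B a9@(1,2):A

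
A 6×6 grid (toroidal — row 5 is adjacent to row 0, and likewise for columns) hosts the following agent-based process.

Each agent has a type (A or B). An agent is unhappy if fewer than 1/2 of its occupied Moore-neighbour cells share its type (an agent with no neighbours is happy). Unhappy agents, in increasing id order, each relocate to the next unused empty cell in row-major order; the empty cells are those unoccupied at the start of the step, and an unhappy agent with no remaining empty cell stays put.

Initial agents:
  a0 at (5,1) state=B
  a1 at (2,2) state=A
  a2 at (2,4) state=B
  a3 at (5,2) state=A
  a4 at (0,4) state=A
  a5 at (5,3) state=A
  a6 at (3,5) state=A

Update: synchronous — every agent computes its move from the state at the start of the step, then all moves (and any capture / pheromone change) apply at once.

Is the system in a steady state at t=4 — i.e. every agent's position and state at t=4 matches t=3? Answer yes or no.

t=1: a0@(0,0):B a1@(2,2):A a2@(0,1):B a3@(5,2):A a4@(0,4):A a5@(5,3):A a6@(0,2):A
t=2: a0@(0,0):B a1@(2,2):A a2@(0,3):B a3@(5,2):A a4@(0,4):A a5@(5,3):A a6@(0,2):A
t=3: a0@(0,0):B a1@(2,2):A a2@(0,1):B a3@(5,2):A a4@(0,4):A a5@(5,3):A a6@(0,2):A
t=4: a0@(0,0):B a1@(2,2):A a2@(0,3):B a3@(5,2):A a4@(0,4):A a5@(5,3):A a6@(0,2):A

no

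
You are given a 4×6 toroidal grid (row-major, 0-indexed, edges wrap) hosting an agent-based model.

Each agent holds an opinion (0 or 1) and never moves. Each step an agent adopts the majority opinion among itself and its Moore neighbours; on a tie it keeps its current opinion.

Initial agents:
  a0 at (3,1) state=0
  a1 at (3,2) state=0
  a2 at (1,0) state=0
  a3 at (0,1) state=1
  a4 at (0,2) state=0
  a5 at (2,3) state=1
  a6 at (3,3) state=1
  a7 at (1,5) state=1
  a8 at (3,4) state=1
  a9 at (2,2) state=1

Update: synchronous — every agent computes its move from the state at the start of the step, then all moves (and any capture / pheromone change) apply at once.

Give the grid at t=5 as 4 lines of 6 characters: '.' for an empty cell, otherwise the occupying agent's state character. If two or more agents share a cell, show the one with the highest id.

.00...
1....1
..11..
.0111.

t=1: a0@(3,1):0 a1@(3,2):1 a2@(1,0):1 a3@(0,1):0 a4@(0,2):0 a5@(2,3):1 a6@(3,3):1 a7@(1,5):1 a8@(3,4):1 a9@(2,2):1
t=2: (unchanged — steady state)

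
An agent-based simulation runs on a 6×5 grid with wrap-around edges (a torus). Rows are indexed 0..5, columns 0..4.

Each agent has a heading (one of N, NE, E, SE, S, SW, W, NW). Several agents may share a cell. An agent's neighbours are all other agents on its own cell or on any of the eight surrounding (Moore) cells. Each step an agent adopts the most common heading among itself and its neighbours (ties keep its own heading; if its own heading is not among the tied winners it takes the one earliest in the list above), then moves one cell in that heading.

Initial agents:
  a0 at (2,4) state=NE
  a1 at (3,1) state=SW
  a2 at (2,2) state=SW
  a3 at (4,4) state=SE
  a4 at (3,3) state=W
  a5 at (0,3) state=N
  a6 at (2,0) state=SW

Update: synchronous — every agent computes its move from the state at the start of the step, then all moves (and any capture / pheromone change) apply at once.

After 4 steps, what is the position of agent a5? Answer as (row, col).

t=1: a0@(1,0):NE a1@(4,0):SW a2@(3,1):SW a3@(5,0):SE a4@(3,2):W a5@(5,3):N a6@(3,4):SW
t=2: a0@(0,1):NE a1@(5,4):SW a2@(4,0):SW a3@(0,1):SE a4@(3,1):W a5@(4,3):N a6@(4,3):SW
t=3: a0@(5,2):NE a1@(0,3):SW a2@(5,4):SW a3@(1,2):SE a4@(3,0):W a5@(5,2):SW a6@(5,2):SW
t=4: a0@(0,1):SW a1@(1,2):SW a2@(0,3):SW a3@(2,3):SE a4@(3,4):W a5@(0,1):SW a6@(0,1):SW

(0, 1)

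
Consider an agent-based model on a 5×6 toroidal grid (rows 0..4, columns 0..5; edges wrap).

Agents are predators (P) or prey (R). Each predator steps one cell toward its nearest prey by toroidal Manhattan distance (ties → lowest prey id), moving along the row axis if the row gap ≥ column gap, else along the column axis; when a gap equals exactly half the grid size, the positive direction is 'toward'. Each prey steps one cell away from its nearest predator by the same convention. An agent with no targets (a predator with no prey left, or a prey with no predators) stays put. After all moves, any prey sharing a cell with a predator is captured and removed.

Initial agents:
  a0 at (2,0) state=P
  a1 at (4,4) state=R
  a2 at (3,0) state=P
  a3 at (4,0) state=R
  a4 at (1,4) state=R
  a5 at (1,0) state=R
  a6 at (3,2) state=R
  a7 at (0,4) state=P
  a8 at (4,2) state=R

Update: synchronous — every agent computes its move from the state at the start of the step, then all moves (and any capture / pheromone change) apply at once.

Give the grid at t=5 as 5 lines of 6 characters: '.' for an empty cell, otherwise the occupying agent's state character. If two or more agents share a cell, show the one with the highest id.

t=1: a0@(1,0):P a1@(3,4):R a2@(4,0):P a3@(0,0):R a4@(2,4):R a5@(0,0):R a6@(3,3):R a7@(4,4):P a8@(4,3):R
t=2: a0@(0,0):P a1@(2,4):R a2@(0,0):P a3@(4,0):R a4@(1,4):R a5@(4,0):R a6@(2,3):R a7@(3,4):P a8@(4,2):R
t=3: a0@(4,0):P a1@(1,4):R a2@(4,0):P a3@(3,0):R a4@(0,4):R a5@(3,0):R a6@(1,3):R a7@(2,4):P a8@(4,3):R
t=4: a0@(3,0):P a1@(0,4):R a2@(3,0):P a3@(2,0):R a4@(4,4):R a5@(2,0):R a6@(0,3):R a7@(1,4):P a8@(4,2):R
t=5: a0@(2,0):P a1@(4,4):R a2@(2,0):P a3@(1,0):R a4@(3,4):R a5@(1,0):R a6@(4,3):R a7@(0,4):P a8@(4,3):R

....P.
R.....
P.....
....R.
...RR.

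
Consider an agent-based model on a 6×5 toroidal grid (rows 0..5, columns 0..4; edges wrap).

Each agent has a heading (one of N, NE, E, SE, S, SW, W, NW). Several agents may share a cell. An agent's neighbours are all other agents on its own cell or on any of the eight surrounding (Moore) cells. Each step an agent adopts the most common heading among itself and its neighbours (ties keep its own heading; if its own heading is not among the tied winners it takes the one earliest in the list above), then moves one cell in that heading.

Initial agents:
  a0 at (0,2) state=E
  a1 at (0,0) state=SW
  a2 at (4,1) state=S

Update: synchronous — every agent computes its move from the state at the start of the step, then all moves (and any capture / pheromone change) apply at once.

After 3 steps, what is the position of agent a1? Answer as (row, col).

(3, 2)

t=1: a0@(0,3):E a1@(1,4):SW a2@(5,1):S
t=2: a0@(0,4):E a1@(2,3):SW a2@(0,1):S
t=3: a0@(0,0):E a1@(3,2):SW a2@(1,1):S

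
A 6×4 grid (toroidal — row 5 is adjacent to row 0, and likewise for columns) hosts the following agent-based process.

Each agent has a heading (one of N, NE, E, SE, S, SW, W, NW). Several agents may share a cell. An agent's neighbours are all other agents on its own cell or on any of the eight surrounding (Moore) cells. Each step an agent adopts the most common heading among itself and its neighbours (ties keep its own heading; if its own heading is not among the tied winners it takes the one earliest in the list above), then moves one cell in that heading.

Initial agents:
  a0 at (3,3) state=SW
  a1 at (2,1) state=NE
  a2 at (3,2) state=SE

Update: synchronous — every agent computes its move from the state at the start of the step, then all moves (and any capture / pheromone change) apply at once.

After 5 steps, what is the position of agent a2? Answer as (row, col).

(2, 3)

t=1: a0@(4,2):SW a1@(1,2):NE a2@(4,3):SE
t=2: a0@(5,1):SW a1@(0,3):NE a2@(5,0):SE
t=3: a0@(0,0):SW a1@(5,0):NE a2@(0,1):SE
t=4: a0@(1,3):SW a1@(4,1):NE a2@(1,2):SE
t=5: a0@(2,2):SW a1@(3,2):NE a2@(2,3):SE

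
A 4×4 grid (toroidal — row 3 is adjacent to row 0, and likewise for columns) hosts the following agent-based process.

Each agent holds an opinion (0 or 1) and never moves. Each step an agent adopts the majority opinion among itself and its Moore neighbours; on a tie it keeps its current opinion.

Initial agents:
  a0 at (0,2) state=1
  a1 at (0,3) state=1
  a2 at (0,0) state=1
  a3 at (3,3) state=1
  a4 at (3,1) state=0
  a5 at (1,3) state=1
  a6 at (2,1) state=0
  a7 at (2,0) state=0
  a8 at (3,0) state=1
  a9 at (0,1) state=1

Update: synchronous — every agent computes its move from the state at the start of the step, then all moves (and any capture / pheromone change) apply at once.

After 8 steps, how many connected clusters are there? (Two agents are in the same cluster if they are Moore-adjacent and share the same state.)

t=1: a0@(0,2):1 a1@(0,3):1 a2@(0,0):1 a3@(3,3):1 a4@(3,1):1 a5@(1,3):1 a6@(2,1):0 a7@(2,0):0 a8@(3,0):1 a9@(0,1):1
t=2: a0@(0,2):1 a1@(0,3):1 a2@(0,0):1 a3@(3,3):1 a4@(3,1):1 a5@(1,3):1 a6@(2,1):0 a7@(2,0):1 a8@(3,0):1 a9@(0,1):1
t=3: a0@(0,2):1 a1@(0,3):1 a2@(0,0):1 a3@(3,3):1 a4@(3,1):1 a5@(1,3):1 a6@(2,1):1 a7@(2,0):1 a8@(3,0):1 a9@(0,1):1
t=4: (unchanged — steady state)

1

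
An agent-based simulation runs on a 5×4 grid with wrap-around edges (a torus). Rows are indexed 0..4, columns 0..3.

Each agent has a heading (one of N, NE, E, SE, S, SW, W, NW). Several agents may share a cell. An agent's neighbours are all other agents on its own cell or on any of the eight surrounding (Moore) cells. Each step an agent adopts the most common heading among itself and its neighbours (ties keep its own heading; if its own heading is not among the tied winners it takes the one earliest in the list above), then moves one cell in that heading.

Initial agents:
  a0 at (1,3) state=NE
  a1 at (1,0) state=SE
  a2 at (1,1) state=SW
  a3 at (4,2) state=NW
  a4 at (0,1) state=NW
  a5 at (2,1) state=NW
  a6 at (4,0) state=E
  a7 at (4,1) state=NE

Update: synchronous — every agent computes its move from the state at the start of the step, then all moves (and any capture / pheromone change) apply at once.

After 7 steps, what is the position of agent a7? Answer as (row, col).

t=1: a0@(0,0):NE a1@(0,3):NW a2@(0,0):NW a3@(3,1):NW a4@(4,0):NW a5@(1,0):NW a6@(4,1):E a7@(3,0):NW
t=2: a0@(4,3):NW a1@(4,2):NW a2@(4,3):NW a3@(2,0):NW a4@(3,3):NW a5@(0,3):NW a6@(3,0):NW a7@(2,3):NW
t=3: a0@(3,2):NW a1@(3,1):NW a2@(3,2):NW a3@(1,3):NW a4@(2,2):NW a5@(4,2):NW a6@(2,3):NW a7@(1,2):NW
t=4: a0@(2,1):NW a1@(2,0):NW a2@(2,1):NW a3@(0,2):NW a4@(1,1):NW a5@(3,1):NW a6@(1,2):NW a7@(0,1):NW
t=5: a0@(1,0):NW a1@(1,3):NW a2@(1,0):NW a3@(4,1):NW a4@(0,0):NW a5@(2,0):NW a6@(0,1):NW a7@(4,0):NW
t=6: a0@(0,3):NW a1@(0,2):NW a2@(0,3):NW a3@(3,0):NW a4@(4,3):NW a5@(1,3):NW a6@(4,0):NW a7@(3,3):NW
t=7: a0@(4,2):NW a1@(4,1):NW a2@(4,2):NW a3@(2,3):NW a4@(3,2):NW a5@(0,2):NW a6@(3,3):NW a7@(2,2):NW

(2, 2)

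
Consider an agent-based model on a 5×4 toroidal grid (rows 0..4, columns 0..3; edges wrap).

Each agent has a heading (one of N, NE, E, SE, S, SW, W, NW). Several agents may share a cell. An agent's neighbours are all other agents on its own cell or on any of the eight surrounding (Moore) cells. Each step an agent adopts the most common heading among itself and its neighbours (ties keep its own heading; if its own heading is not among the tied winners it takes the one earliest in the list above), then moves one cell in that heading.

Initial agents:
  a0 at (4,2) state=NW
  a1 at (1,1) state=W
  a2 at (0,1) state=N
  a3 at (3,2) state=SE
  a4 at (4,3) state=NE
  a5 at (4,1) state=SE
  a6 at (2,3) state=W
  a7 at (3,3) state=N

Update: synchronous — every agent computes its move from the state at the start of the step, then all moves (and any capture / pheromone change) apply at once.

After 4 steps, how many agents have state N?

8

t=1: a0@(3,2):N a1@(1,0):W a2@(4,1):N a3@(4,3):SE a4@(3,0):NE a5@(0,2):SE a6@(2,2):W a7@(2,3):N
t=2: a0@(2,2):N a1@(1,3):W a2@(3,1):N a3@(0,0):SE a4@(2,0):N a5@(1,3):SE a6@(1,2):N a7@(1,3):N
t=3: a0@(1,2):N a1@(0,3):N a2@(2,1):N a3@(1,1):SE a4@(1,0):N a5@(0,3):N a6@(0,2):N a7@(0,3):N
t=4: a0@(0,2):N a1@(4,3):N a2@(1,1):N a3@(0,1):N a4@(0,0):N a5@(4,3):N a6@(4,2):N a7@(4,3):N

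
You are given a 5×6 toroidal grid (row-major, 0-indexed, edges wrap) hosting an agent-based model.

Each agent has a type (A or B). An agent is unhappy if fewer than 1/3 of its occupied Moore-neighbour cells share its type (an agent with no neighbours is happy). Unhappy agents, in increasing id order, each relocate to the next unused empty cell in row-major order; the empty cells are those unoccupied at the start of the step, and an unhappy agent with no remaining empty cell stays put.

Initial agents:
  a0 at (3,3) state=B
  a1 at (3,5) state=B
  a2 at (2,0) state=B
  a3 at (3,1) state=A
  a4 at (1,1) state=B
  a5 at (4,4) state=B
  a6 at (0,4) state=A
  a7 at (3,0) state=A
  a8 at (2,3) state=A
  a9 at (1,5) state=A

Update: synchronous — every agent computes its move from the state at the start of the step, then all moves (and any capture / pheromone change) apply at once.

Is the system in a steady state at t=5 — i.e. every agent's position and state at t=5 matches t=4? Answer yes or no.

t=1: a0@(3,3):B a1@(3,5):B a2@(2,0):B a3@(3,1):A a4@(1,1):B a5@(4,4):B a6@(0,4):A a7@(3,0):A a8@(0,0):A a9@(1,5):A
t=2: (unchanged — steady state)

yes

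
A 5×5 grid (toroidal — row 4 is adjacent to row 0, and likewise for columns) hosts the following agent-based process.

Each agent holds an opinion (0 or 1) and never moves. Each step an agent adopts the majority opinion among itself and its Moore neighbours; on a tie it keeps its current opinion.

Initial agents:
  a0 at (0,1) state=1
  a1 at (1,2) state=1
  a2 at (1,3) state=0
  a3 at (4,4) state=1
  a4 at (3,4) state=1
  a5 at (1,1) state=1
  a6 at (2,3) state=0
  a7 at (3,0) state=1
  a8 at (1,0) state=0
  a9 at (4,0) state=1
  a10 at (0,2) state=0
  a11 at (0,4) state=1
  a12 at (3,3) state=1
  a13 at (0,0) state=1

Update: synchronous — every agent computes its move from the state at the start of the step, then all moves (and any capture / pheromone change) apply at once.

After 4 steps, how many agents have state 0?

t=1: a0@(0,1):1 a1@(1,2):1 a2@(1,3):0 a3@(4,4):1 a4@(3,4):1 a5@(1,1):1 a6@(2,3):1 a7@(3,0):1 a8@(1,0):1 a9@(4,0):1 a10@(0,2):1 a11@(0,4):1 a12@(3,3):1 a13@(0,0):1
t=2: a0@(0,1):1 a1@(1,2):1 a2@(1,3):1 a3@(4,4):1 a4@(3,4):1 a5@(1,1):1 a6@(2,3):1 a7@(3,0):1 a8@(1,0):1 a9@(4,0):1 a10@(0,2):1 a11@(0,4):1 a12@(3,3):1 a13@(0,0):1
t=3: (unchanged — steady state)

0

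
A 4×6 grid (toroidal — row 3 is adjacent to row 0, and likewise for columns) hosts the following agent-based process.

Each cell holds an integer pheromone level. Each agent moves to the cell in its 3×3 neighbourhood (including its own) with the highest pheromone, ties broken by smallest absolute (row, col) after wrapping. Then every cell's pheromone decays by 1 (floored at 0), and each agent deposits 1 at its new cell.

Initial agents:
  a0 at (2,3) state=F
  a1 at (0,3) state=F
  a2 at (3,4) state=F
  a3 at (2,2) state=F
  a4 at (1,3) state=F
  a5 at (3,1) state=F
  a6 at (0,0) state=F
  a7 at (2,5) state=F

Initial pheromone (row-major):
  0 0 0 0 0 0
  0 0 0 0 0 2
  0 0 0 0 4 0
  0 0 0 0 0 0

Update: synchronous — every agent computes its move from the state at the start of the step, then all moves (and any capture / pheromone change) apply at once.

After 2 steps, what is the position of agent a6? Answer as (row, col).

(2, 4)

t=1: a0@(2,4) a1@(0,2) a2@(2,4) a3@(1,1) a4@(2,4) a5@(0,0) a6@(1,5) a7@(2,4) | pheromone: 1 0 1 0 0 0 / 0 1 0 0 0 2 / 0 0 0 0 7 0 / 0 0 0 0 0 0
t=2: a0@(2,4) a1@(0,2) a2@(2,4) a3@(0,0) a4@(2,4) a5@(1,5) a6@(2,4) a7@(2,4) | pheromone: 1 0 1 0 0 0 / 0 0 0 0 0 2 / 0 0 0 0 11 0 / 0 0 0 0 0 0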